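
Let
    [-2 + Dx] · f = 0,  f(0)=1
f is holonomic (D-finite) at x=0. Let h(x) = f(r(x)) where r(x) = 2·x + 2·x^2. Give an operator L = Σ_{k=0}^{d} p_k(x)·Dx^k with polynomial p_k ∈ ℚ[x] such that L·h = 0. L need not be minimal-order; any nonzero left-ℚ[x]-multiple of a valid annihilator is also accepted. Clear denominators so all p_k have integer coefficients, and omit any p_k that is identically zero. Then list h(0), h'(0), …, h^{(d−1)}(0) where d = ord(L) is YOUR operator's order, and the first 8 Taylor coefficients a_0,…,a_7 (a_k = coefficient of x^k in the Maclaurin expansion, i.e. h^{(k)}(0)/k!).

L = (-4 - 8·x) + Dx  (order 1).
h: a_k = 1, 4, 12, 80/3, 152/3, 416/5, 5536/45, 52096/315, …
ICs: h(0) = 1.

f: a_k = 1, 2, 2, 4/3, 2/3, 4/15, 4/45, 8/315, …
f∘r: x↦r, Dx↦Dx/r' in L_f ⇒ L₀.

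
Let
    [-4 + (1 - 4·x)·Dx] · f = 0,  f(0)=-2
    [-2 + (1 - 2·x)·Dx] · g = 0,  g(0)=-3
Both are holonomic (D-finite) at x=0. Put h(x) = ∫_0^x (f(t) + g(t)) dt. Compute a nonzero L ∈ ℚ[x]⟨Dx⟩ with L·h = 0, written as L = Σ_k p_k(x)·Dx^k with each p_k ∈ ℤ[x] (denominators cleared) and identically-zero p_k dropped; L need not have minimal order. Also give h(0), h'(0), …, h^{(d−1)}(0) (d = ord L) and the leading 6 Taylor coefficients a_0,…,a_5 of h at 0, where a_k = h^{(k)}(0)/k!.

L = -16·Dx + (12 - 32·x)·Dx^2 + (-1 + 6·x - 8·x^2)·Dx^3  (order 3).
h: a_k = 0, -5, -7, -44/3, -38, -112, …
ICs: h(0) = 0, h′(0) = -5, h′′(0) = -14.

f: a_k = -2, -8, -32, -128, -512, -2048, …
g: a_k = -3, -6, -12, -24, -48, -96, …
L₀ := lclm(L_f,L_g); ord L₀ ≤ 1+1.
Integrate: L := L₀·Dx.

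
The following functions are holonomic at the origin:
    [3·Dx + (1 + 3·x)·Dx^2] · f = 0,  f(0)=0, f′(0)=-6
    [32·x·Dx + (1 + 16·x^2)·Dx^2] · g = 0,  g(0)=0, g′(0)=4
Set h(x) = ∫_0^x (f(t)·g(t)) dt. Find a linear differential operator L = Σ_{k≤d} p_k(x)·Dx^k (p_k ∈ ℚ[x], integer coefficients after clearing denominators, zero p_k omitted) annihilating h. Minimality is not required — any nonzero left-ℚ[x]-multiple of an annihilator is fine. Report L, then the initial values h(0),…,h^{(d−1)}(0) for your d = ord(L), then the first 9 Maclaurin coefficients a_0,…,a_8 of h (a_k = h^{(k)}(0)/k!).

L = (15744 + 89280·x + 811008·x^2 + 5299200·x^3 + 13271040·x^4 + 17252352·x^5 + 21233664·x^7)·Dx^2 + (4258 + 91200·x + 775488·x^2 + 4635648·x^3 + 18247680·x^4 + 41140224·x^5 + 46448640·x^6 + 21233664·x^7 + 74317824·x^8)·Dx^3 + (492 + 12548·x + 131328·x^2 + 747968·x^3 + 3219456·x^4 + 10146816·x^5 + 21233664·x^6 + 24920064·x^7 + 21233664·x^8 + 42467328·x^9)·Dx^4 + (73 + 822·x + 6161·x^2 + 34944·x^3 + 151168·x^4 + 500736·x^5 + 1322496·x^6 + 2654208·x^7 + 3244032·x^8 + 3538944·x^9 + 5308416·x^10)·Dx^5  (order 5).
h: a_k = 0, 0, 0, -8, 9, 56/5, -5, -6168/35, 2439/10, …
ICs: h(0) = 0, h′(0) = 0, h′′(0) = 0, h′′′(0) = -48, h′′′′(0) = 216.

f: a_k = 0, -6, 9, -18, 81/2, -486/5, 243, -4374/7, 6561/4, …
g: a_k = 0, 4, 0, -64/3, 0, 1024/5, 0, -16384/7, 0, …
Sym-product of L_f,L_g gives L₀ (≤ ord 4).
Integrate: L := L₀·Dx.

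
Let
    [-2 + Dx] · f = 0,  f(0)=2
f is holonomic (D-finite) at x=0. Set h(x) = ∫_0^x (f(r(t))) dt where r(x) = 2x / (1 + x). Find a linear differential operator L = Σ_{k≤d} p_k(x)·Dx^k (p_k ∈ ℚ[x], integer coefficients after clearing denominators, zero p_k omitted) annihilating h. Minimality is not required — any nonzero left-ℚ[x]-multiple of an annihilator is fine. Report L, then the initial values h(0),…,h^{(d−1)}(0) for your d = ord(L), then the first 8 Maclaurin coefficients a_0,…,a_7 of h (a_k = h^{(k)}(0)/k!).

f: a_k = 2, 4, 4, 8/3, 4/3, 8/15, 8/45, 16/315, …
h₀=f(r): pull back L_f along r ⇒ L₀.
∫: right-multiply L₀ by Dx.
L = -4·Dx + (1 + 2·x + x^2)·Dx^2  (order 2).
h: a_k = 0, 2, 4, 8/3, -2/3, -8/15, 28/45, -88/315, …
ICs: h(0) = 0, h′(0) = 2.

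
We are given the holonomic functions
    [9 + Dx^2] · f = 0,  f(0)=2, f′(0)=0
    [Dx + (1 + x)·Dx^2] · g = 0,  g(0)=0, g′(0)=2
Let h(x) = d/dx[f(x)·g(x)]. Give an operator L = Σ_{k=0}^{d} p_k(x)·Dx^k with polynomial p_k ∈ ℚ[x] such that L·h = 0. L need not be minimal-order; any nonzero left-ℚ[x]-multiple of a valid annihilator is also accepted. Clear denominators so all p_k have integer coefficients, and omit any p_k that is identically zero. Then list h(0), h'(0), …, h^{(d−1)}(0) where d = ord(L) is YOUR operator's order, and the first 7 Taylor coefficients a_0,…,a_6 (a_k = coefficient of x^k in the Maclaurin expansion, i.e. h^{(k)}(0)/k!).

L = (13743 + 107892·x + 319302·x^2 + 475308·x^3 + 381267·x^4 + 157464·x^5 + 26244·x^6) + (4104 + 24192·x + 53460·x^2 + 56700·x^3 + 29160·x^4 + 5832·x^5)·Dx + (4020 + 27828·x + 76770·x^2 + 109512·x^3 + 85698·x^4 + 34992·x^5 + 5832·x^6)·Dx^2 + (456 + 2688·x + 5940·x^2 + 6300·x^3 + 3240·x^4 + 648·x^5)·Dx^3 + (277 + 1760·x + 4588·x^2 + 6300·x^3 + 4815·x^4 + 1944·x^5 + 324·x^6)·Dx^4  (order 4).
h: a_k = 4, -4, -50, 32, 83/2, -35/2, -361/20, …
ICs: h(0) = 4, h′(0) = -4, h′′(0) = -100, h′′′(0) = 192.

f: a_k = 2, 0, -9, 0, 27/4, 0, -81/40, …
g: a_k = 0, 2, -1, 2/3, -1/2, 2/5, -1/3, …
L₀ := L_f ⊗_s L_g (sym. prod.), ord ≤ 4.
h=h₀': d/dx-closure on L₀ ⇒ L.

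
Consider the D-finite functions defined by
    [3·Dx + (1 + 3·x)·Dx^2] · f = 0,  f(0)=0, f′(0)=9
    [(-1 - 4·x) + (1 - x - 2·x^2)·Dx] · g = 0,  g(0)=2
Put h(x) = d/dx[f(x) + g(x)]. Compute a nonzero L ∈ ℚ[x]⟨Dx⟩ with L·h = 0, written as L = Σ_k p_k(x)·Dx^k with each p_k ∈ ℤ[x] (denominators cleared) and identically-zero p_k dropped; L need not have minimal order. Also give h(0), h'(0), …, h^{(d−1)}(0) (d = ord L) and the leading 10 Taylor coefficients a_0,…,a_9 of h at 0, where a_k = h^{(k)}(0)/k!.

L = (-66 - 270·x - 576·x^2 - 336·x^3 - 288·x^4) + (-4 - 96·x - 492·x^2 - 832·x^3 - 696·x^4 - 480·x^5)·Dx + (3 + 19·x + 25·x^2 - 39·x^3 - 116·x^4 - 164·x^5 - 96·x^6)·Dx^2  (order 2).
h: a_k = 11, -15, 111, -155, 939, -1671, 7751, -16947, 65187, -163487, …
ICs: h(0) = 11, h′(0) = -15.

f: a_k = 0, 9, -27/2, 27, -243/4, 729/5, -729/2, 6561/7, -19683/8, 6561, …
g: a_k = 2, 2, 6, 10, 22, 42, 86, 170, 342, 682, …
h₀=f+g: left-lcm gives L₀, ord ≤ 3.
h=h₀': d/dx-closure on L₀ ⇒ L.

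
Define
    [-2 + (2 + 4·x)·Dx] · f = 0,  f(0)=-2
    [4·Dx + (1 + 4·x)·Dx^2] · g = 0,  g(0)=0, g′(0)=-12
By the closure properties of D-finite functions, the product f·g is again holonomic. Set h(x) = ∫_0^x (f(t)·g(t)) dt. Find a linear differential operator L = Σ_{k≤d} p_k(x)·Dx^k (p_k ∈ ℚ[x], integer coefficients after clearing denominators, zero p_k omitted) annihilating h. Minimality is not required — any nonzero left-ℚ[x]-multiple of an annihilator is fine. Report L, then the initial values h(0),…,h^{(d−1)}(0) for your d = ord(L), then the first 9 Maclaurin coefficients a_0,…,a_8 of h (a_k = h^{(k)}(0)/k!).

f: a_k = -2, -2, 1, -1, 5/4, -7/4, 21/8, -33/8, 429/64, …
g: a_k = 0, -12, 24, -64, 192, -3072/5, 2048, -49152/7, 24576, …
L₀ := L_f ⊗_s L_g (sym. prod.), ord ≤ 2.
h=∫h₀ ⇒ L = L₀·Dx.
L = (-1 + 4·x)·Dx + (2 + 4·x)·Dx^2 + (1 + 8·x + 20·x^2 + 16·x^3)·Dx^3  (order 3).
h: a_k = 0, 0, 12, -8, 17, -44, 3709/30, -12801/35, 629127/560, …
ICs: h(0) = 0, h′(0) = 0, h′′(0) = 24.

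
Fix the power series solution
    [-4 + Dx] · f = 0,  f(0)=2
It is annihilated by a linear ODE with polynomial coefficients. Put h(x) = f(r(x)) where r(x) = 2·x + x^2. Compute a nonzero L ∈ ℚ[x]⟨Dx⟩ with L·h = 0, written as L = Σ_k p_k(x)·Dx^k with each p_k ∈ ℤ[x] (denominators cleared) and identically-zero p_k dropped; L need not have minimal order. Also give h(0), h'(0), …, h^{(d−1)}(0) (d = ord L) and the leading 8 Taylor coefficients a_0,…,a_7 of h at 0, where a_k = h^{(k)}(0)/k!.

f: a_k = 2, 8, 16, 64/3, 64/3, 256/15, 512/45, 2048/315, …
f∘r: x↦r, Dx↦Dx/r' in L_f ⇒ L₀.
L = (-8 - 8·x) + Dx  (order 1).
h: a_k = 2, 16, 72, 704/3, 1840/3, 6784/5, 118208/45, 1434112/315, …
ICs: h(0) = 2.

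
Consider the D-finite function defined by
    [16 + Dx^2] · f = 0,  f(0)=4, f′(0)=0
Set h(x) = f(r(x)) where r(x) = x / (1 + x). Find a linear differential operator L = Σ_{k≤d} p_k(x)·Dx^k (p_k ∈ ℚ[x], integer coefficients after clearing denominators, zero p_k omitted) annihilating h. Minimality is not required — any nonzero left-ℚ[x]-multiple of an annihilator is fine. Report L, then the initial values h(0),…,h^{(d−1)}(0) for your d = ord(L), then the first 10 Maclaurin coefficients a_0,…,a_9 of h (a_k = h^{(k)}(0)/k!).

f: a_k = 4, 0, -32, 0, 128/3, 0, -1024/45, 0, 2048/315, 0, …
h₀=f(r): pull back L_f along r ⇒ L₀.
L = 16 + (2 + 6·x + 6·x^2 + 2·x^3)·Dx + (1 + 4·x + 6·x^2 + 4·x^3 + x^4)·Dx^2  (order 2).
h: a_k = 4, 0, -32, 64, -160/3, -128/3, 10976/45, -2624/5, 50272/63, -286976/315, …
ICs: h(0) = 4, h′(0) = 0.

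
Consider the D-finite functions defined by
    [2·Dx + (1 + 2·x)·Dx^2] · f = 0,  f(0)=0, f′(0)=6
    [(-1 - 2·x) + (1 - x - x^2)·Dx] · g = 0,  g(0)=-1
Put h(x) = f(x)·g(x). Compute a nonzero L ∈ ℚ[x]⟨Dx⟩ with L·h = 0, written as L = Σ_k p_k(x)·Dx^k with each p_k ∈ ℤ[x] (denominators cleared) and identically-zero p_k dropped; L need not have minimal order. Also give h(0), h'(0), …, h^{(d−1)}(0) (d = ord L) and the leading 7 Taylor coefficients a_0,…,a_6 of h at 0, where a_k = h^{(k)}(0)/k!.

f: a_k = 0, 6, -6, 8, -12, 96/5, -32, …
g: a_k = -1, -1, -2, -3, -5, -8, -13, …
L₀ := L_f ⊗_s L_g (sym. prod.), ord ≤ 2.
L = (4 + 8·x) + (10·x + 10·x^2)·Dx + (-1 - x + 3·x^2 + 2·x^3)·Dx^2  (order 2).
h: a_k = 0, -6, 0, -14, -2, -176/5, -26/5, …
ICs: h(0) = 0, h′(0) = -6.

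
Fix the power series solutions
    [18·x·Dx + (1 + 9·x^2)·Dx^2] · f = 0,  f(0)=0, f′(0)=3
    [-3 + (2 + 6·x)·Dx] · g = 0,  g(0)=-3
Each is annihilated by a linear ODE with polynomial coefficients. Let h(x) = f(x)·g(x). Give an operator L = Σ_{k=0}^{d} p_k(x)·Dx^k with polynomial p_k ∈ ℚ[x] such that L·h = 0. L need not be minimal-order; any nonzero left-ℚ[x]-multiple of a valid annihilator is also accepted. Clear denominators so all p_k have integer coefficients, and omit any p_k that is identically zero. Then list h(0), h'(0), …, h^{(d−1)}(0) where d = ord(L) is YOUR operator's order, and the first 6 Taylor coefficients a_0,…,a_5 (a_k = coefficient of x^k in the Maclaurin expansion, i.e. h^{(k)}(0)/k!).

f: a_k = 0, 3, 0, -9, 0, 243/5, …
g: a_k = -3, -9/2, 27/8, -81/16, 1215/128, -5103/256, …
L₀ := L_f ⊗_s L_g (sym. prod.), ord ≤ 2.
L = (27 - 108·x - 81·x^2) + (-12 + 36·x + 324·x^2 + 324·x^3)·Dx + (4 + 24·x + 72·x^2 + 216·x^3 + 324·x^4)·Dx^2  (order 2).
h: a_k = 0, -9, -27/2, 297/8, 405/16, -94527/640, …
ICs: h(0) = 0, h′(0) = -9.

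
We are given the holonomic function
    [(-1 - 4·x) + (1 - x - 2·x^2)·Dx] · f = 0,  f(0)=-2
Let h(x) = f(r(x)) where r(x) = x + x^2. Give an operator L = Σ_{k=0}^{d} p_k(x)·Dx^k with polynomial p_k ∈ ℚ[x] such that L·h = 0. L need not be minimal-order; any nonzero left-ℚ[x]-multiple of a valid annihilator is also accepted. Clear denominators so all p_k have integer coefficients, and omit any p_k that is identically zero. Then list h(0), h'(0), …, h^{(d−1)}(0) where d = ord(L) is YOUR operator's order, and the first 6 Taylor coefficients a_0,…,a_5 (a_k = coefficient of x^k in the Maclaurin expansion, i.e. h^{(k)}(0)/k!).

f: a_k = -2, -2, -6, -10, -22, -42, …
Change of var in L_f (x↦r) gives L₀.
L = (1 + 6·x + 12·x^2 + 8·x^3) + (-1 + x + 3·x^2 + 4·x^3 + 2·x^4)·Dx  (order 1).
h: a_k = -2, -2, -8, -22, -58, -160, …
ICs: h(0) = -2.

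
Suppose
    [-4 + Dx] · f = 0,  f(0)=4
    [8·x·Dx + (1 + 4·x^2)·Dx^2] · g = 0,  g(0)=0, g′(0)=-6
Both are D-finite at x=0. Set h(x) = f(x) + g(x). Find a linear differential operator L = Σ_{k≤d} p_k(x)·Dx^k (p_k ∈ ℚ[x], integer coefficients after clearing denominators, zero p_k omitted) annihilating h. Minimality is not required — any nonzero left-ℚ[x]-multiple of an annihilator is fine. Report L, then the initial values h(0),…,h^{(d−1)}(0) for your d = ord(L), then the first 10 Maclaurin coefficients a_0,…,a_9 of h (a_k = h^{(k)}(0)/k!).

L = (8 - 32·x - 96·x^2 - 128·x^3)·Dx + (-6 - 8·x^2 - 64·x^4)·Dx^2 + (1 + 2·x + 8·x^2 + 8·x^3 + 16·x^4)·Dx^3  (order 3).
h: a_k = 4, 10, 32, 152/3, 128/3, 224/15, 1024/45, 21376/315, 2048/315, -475648/2835, …
ICs: h(0) = 4, h′(0) = 10, h′′(0) = 64.

f: a_k = 4, 16, 32, 128/3, 128/3, 512/15, 1024/45, 4096/315, 2048/315, 8192/2835, …
g: a_k = 0, -6, 0, 8, 0, -96/5, 0, 384/7, 0, -512/3, …
Weyl lclm of L_f,L_g ⇒ L₀ (ord ≤ 3).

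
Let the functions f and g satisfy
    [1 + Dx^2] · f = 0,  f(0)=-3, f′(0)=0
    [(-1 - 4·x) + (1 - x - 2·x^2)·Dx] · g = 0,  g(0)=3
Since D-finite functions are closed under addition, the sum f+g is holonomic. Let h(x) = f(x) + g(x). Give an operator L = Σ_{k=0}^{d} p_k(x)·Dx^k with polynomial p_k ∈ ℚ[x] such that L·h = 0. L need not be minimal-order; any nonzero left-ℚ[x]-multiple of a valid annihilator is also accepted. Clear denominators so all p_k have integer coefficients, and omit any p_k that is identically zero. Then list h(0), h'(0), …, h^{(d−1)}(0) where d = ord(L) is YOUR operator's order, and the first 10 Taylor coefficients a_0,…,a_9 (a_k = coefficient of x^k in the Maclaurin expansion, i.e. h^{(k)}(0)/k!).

L = (-31 - 146·x - 133·x^2 - 184·x^3 - 20·x^4 - 16·x^5) + (7 + 3·x - 3·x^2 - 37·x^3 - 42·x^4 - 12·x^5 - 8·x^6)·Dx + (-31 - 146·x - 133·x^2 - 184·x^3 - 20·x^4 - 16·x^5)·Dx^2 + (7 + 3·x - 3·x^2 - 37·x^3 - 42·x^4 - 12·x^5 - 8·x^6)·Dx^3  (order 3).
h: a_k = 0, 3, 21/2, 15, 263/8, 63, 30961/240, 255, 6894719/13440, 1023, …
ICs: h(0) = 0, h′(0) = 3, h′′(0) = 21.

f: a_k = -3, 0, 3/2, 0, -1/8, 0, 1/240, 0, -1/13440, 0, …
g: a_k = 3, 3, 9, 15, 33, 63, 129, 255, 513, 1023, …
Sum ⇒ L₀ = lclm(L_f,L_g) in ℚ(x)⟨Dx⟩.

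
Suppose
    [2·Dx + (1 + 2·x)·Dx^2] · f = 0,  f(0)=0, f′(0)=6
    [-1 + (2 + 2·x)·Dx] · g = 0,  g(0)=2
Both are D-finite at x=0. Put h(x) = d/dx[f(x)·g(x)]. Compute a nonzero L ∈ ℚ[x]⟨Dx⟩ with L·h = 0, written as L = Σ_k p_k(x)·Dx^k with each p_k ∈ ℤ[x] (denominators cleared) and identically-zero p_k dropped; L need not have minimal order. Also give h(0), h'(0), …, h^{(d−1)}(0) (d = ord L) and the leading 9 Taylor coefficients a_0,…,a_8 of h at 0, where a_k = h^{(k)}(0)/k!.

f: a_k = 0, 6, -6, 8, -12, 96/5, -32, 384/7, -96, …
g: a_k = 2, 1, -1/4, 1/8, -5/64, 7/128, -21/512, 33/1024, -429/16384, …
h₀=f·g: eliminate ⇒ L₀, order ≤ 2·1.
h₀' ⇒ L via d/dx closure of L₀.
L = (-11 - 4·x + 4·x^2) + (-28 - 36·x + 24·x^2 + 32·x^3)·Dx + (-4 - 8·x + 12·x^2 + 32·x^3 + 16·x^4)·Dx^2  (order 2).
h: a_k = 12, -12, 51/2, -55, 3709/32, -38403/160, 629127/1280, -2238717/2240, 116010231/57344, …
ICs: h(0) = 12, h′(0) = -12.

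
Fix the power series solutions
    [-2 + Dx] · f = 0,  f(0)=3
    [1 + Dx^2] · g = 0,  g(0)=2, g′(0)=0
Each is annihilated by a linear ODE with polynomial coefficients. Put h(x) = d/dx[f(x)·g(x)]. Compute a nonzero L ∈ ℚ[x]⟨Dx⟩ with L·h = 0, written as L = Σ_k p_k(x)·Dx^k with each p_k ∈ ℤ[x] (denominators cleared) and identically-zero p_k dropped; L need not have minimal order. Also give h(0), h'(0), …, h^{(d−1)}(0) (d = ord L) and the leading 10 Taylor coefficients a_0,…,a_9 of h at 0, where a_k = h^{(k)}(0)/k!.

f: a_k = 3, 6, 6, 4, 2, 4/5, 4/15, 8/105, 2/105, 4/945, …
g: a_k = 2, 0, -1, 0, 1/12, 0, -1/360, 0, 1/20160, 0, …
Sym-product of L_f,L_g gives L₀ (≤ ord 2).
Derive L from L₀ (diff closure).
L = 5 - 4·Dx + Dx^2  (order 2).
h: a_k = 12, 18, 6, -7, -19/2, -117/20, -139/60, -527/840, -359/3360, -79/20160, …
ICs: h(0) = 12, h′(0) = 18.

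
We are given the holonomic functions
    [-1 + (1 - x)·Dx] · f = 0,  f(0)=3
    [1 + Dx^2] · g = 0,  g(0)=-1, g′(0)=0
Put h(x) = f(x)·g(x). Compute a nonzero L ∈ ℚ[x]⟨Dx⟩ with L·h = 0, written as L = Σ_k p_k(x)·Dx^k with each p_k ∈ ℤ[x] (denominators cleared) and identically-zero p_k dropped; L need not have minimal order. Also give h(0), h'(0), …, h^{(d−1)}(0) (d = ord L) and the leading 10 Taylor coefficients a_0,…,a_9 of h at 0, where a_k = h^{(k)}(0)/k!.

L = (-1 + x) + 2·Dx + (-1 + x)·Dx^2  (order 2).
h: a_k = -3, -3, -3/2, -3/2, -13/8, -13/8, -389/240, -389/240, -4357/2688, -4357/2688, …
ICs: h(0) = -3, h′(0) = -3.

f: a_k = 3, 3, 3, 3, 3, 3, 3, 3, 3, 3, …
g: a_k = -1, 0, 1/2, 0, -1/24, 0, 1/720, 0, -1/40320, 0, …
Product ⇒ symmetric product L₀, ord ≤ 2.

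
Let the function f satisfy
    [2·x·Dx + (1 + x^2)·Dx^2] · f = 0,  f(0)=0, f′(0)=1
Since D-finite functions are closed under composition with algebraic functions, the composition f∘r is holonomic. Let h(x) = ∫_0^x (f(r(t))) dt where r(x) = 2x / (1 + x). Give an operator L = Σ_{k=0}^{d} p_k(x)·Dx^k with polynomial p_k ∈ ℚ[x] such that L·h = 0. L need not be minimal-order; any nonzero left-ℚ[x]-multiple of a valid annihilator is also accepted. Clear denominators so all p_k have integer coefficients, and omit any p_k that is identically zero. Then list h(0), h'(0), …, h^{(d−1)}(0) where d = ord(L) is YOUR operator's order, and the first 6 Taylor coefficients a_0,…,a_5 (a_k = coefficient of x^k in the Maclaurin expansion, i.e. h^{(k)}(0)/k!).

f: a_k = 0, 1, 0, -1/3, 0, 1/5, …
h₀=f(r): pull back L_f along r ⇒ L₀.
h=∫₀ˣh₀: take L = L₀·Dx.
L = (2 + 10·x)·Dx^2 + (1 + 2·x + 5·x^2)·Dx^3  (order 3).
h: a_k = 0, 0, 1, -2/3, -1/6, 6/5, …
ICs: h(0) = 0, h′(0) = 0, h′′(0) = 2.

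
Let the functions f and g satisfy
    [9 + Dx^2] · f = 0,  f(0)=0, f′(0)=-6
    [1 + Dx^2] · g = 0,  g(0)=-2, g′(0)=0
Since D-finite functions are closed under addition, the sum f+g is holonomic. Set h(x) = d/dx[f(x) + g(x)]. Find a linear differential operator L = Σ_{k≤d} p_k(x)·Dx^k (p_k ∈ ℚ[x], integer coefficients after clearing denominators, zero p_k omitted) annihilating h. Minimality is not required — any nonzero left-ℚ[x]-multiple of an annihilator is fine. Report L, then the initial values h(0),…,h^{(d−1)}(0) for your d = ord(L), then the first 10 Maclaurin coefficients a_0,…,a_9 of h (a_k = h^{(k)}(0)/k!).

f: a_k = 0, -6, 0, 9, 0, -81/20, 0, 243/280, 0, -243/2240, …
g: a_k = -2, 0, 1, 0, -1/12, 0, 1/360, 0, -1/20160, 0, …
Weyl lclm of L_f,L_g ⇒ L₀ (ord ≤ 4).
Differentiate: ansatz ord ≤ ord L₀ ⇒ L.
L = 9 + 10·Dx^2 + Dx^4  (order 4).
h: a_k = -6, 2, 27, -1/3, -81/4, 1/60, 243/40, -1/2520, -2187/2240, 1/181440, …
ICs: h(0) = -6, h′(0) = 2, h′′(0) = 54, h′′′(0) = -2.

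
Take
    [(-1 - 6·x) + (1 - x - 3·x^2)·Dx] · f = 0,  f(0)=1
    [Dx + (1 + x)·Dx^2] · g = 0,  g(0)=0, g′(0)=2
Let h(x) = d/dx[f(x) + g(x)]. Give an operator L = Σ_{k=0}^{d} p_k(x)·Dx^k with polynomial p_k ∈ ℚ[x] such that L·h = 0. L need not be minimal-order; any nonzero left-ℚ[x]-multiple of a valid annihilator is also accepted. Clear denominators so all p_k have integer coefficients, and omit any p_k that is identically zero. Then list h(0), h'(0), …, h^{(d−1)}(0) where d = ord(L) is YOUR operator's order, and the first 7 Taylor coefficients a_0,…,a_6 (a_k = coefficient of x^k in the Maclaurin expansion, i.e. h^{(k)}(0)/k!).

f: a_k = 1, 1, 4, 7, 19, 40, 97, …
g: a_k = 0, 2, -1, 2/3, -1/2, 2/5, -1/3, …
Weyl lclm of L_f,L_g ⇒ L₀ (ord ≤ 3).
Differentiate: ansatz ord ≤ ord L₀ ⇒ L.
L = (58 + 350·x + 636·x^2 + 756·x^3 + 324·x^4) + (40 + 364·x + 976·x^2 + 1632·x^3 + 1530·x^4 + 540·x^5)·Dx + (-9 - 31·x - 27·x^2 + 115·x^3 + 345·x^4 + 333·x^5 + 108·x^6)·Dx^2  (order 2).
h: a_k = 3, 6, 23, 74, 202, 580, 1521, …
ICs: h(0) = 3, h′(0) = 6.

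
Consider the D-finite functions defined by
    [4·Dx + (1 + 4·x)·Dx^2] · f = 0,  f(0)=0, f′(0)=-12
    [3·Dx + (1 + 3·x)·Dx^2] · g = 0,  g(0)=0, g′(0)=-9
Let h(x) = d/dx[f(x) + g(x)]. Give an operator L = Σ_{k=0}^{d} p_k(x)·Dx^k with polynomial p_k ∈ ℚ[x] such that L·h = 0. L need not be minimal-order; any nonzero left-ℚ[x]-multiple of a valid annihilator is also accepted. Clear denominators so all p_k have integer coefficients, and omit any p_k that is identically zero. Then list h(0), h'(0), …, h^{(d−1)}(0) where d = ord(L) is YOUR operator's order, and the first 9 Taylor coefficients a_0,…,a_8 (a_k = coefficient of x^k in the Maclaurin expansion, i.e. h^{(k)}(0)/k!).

f: a_k = 0, -12, 24, -64, 192, -3072/5, 2048, -49152/7, 24576, …
g: a_k = 0, -9, 27/2, -27, 243/4, -729/5, 729/2, -6561/7, 19683/8, …
Weyl lclm of L_f,L_g ⇒ L₀ (ord ≤ 4).
Derive L from L₀ (diff closure).
L = 24 + (14 + 48·x)·Dx + (1 + 7·x + 12·x^2)·Dx^2  (order 2).
h: a_k = -21, 75, -273, 1011, -3801, 14475, -55713, 216291, -845481, …
ICs: h(0) = -21, h′(0) = 75.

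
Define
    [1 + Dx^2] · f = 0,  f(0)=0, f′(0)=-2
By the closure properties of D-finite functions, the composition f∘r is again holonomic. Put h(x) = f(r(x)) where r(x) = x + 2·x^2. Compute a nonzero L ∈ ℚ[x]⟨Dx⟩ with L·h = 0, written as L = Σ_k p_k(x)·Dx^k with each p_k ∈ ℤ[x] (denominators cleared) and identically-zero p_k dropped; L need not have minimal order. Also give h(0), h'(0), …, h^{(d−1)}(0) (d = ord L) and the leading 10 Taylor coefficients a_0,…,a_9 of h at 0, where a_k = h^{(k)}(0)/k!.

f: a_k = 0, -2, 0, 1/3, 0, -1/60, 0, 1/2520, 0, -1/181440, …
L₀ from L_f via x↦r, Dx↦r'^{-1}Dx.
L = (1 + 12·x + 48·x^2 + 64·x^3) - 4·Dx + (1 + 4·x)·Dx^2  (order 2).
h: a_k = 0, -2, -4, 1/3, 2, 239/60, 5/2, -1679/2520, -239/180, -235873/181440, …
ICs: h(0) = 0, h′(0) = -2.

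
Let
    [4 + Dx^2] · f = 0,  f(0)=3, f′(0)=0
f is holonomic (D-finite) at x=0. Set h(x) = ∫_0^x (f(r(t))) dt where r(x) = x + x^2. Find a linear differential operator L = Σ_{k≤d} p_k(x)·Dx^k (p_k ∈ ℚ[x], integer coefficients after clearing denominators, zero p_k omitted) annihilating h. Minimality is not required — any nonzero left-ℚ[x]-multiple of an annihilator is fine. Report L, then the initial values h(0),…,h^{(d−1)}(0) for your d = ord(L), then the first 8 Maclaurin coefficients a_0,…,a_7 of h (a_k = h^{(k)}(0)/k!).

L = (4 + 24·x + 48·x^2 + 32·x^3)·Dx - 2·Dx^2 + (1 + 2·x)·Dx^3  (order 3).
h: a_k = 0, 3, 0, -2, -3, -4/5, 4/3, 176/105, …
ICs: h(0) = 0, h′(0) = 3, h′′(0) = 0.

f: a_k = 3, 0, -6, 0, 2, 0, -4/15, 0, …
Substitute x→r, Dx→(1/r')Dx; clear ⇒ L₀.
h=∫h₀ ⇒ L = L₀·Dx.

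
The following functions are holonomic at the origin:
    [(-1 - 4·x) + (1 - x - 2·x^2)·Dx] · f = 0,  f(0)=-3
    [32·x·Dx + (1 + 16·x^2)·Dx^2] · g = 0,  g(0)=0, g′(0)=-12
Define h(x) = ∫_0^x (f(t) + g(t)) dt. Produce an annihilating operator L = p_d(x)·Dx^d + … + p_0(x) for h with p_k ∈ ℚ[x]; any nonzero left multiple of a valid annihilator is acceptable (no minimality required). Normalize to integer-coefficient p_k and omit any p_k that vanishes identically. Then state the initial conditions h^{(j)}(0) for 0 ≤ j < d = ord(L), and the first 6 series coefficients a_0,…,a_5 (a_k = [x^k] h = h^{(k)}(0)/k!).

f: a_k = -3, -3, -9, -15, -33, -63, …
g: a_k = 0, -12, 0, 64, 0, -3072/5, …
L₀ := lclm(L_f,L_g); ord L₀ ≤ 1+2.
h=∫h₀ ⇒ L = L₀·Dx.
L = (-96 + 384·x + 6912·x^2 + 15360·x^3 + 40704·x^4 + 12288·x^6)·Dx^2 + (31 + 104·x - 392·x^2 + 736·x^3 + 14912·x^4 + 27904·x^5 + 3072·x^6 + 12288·x^7)·Dx^3 + (-3 - 19·x - 128·x^2 - 152·x^3 - 1128·x^4 + 2496·x^5 + 2560·x^6 + 1024·x^7 + 2048·x^8)·Dx^4  (order 4).
h: a_k = 0, -3, -15/2, -3, 49/4, -33/5, …
ICs: h(0) = 0, h′(0) = -3, h′′(0) = -15, h′′′(0) = -18.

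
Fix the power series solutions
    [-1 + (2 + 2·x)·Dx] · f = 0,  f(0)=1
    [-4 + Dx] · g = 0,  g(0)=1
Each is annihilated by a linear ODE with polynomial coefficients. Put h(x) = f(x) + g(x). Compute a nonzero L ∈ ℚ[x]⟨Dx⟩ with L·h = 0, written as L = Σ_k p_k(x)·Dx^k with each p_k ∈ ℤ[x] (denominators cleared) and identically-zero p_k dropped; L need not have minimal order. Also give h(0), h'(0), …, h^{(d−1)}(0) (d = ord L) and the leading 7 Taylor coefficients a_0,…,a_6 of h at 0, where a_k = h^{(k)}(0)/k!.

L = (36 + 32·x) + (-65 - 128·x - 64·x^2)·Dx + (14 + 30·x + 16·x^2)·Dx^2  (order 2).
h: a_k = 2, 9/2, 63/8, 515/48, 4081/384, 32873/3840, 261199/46080, …
ICs: h(0) = 2, h′(0) = 9/2.

f: a_k = 1, 1/2, -1/8, 1/16, -5/128, 7/256, -21/1024, …
g: a_k = 1, 4, 8, 32/3, 32/3, 128/15, 256/45, …
L₀ := lclm(L_f,L_g); ord L₀ ≤ 1+1.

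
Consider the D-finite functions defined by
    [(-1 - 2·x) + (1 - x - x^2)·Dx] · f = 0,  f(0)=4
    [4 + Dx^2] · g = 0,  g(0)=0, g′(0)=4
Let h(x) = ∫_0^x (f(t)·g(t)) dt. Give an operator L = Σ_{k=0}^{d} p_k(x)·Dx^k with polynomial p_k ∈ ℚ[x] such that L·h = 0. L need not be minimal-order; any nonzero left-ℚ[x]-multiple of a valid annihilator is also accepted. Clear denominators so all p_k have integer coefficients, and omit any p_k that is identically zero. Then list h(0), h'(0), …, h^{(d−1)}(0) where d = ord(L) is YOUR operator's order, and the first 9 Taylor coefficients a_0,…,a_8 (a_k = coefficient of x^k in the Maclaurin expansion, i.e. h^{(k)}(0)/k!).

f: a_k = 4, 4, 8, 12, 20, 32, 52, 84, 136, …
g: a_k = 0, 4, 0, -8/3, 0, 8/15, 0, -16/315, 0, …
L₀ := L_f ⊗_s L_g (sym. prod.), ord ≤ 2.
Integrate: L := L₀·Dx.
L = (-2 + 4·x + 4·x^2)·Dx + (2 + 4·x)·Dx^2 + (-1 + x + x^2)·Dx^3  (order 3).
h: a_k = 0, 0, 8, 16/3, 16/3, 112/15, 152/15, 1472/105, 1250/63, …
ICs: h(0) = 0, h′(0) = 0, h′′(0) = 16.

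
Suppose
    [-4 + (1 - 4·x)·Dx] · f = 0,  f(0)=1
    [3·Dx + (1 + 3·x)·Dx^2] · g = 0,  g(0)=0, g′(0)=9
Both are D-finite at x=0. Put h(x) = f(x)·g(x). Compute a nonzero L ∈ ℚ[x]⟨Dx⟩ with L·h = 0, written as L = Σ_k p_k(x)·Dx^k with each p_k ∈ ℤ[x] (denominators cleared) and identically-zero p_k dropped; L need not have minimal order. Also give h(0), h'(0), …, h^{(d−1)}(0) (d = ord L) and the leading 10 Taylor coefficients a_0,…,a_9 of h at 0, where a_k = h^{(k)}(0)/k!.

f: a_k = 1, 4, 16, 64, 256, 1024, 4096, 16384, 65536, 262144, …
g: a_k = 0, 9, -27/2, 27, -243/4, 729/5, -729/2, 6561/7, -19683/8, 6561, …
L₀ := L_f ⊗_s L_g (sym. prod.), ord ≤ 2.
L = 12 + (5 + 36·x)·Dx + (-1 + x + 12·x^2)·Dx^2  (order 2).
h: a_k = 0, 9, 45/2, 117, 1629/4, 8874/5, 67347/10, 975663/35, 30532311/280, 30991581/70, …
ICs: h(0) = 0, h′(0) = 9.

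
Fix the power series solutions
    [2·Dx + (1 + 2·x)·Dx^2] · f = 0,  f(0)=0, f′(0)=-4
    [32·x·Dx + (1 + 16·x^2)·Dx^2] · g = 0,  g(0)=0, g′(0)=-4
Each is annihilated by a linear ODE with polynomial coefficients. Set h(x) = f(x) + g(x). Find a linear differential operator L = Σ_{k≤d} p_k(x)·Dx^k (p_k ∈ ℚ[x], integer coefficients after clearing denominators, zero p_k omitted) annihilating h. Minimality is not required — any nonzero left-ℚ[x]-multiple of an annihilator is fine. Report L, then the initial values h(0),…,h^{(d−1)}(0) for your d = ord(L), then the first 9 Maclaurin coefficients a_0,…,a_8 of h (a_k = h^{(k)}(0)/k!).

f: a_k = 0, -4, 4, -16/3, 8, -64/5, 64/3, -256/7, 64, …
g: a_k = 0, -4, 0, 64/3, 0, -1024/5, 0, 16384/7, 0, …
h₀=f+g: left-lcm gives L₀, ord ≤ 4.
L = (-32 - 192·x + 1536·x^2 + 1024·x^3)·Dx + (-20 - 64·x + 576·x^2 + 3072·x^3 + 2048·x^4)·Dx^2 + (-1 + 14·x + 32·x^2 + 256·x^3 + 768·x^4 + 512·x^5)·Dx^3  (order 3).
h: a_k = 0, -8, 4, 16, 8, -1088/5, 64/3, 2304, 64, …
ICs: h(0) = 0, h′(0) = -8, h′′(0) = 8.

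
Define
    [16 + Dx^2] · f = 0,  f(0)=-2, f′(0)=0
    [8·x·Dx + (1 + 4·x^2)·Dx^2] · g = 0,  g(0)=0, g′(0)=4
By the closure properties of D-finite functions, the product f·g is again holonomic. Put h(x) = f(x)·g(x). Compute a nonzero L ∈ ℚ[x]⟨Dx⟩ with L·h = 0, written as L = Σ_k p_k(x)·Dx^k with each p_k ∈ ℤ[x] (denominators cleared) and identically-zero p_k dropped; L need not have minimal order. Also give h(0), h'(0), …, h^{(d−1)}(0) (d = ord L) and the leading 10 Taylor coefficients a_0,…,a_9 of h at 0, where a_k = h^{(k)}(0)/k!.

L = (2560 + 29696·x^2 + 118784·x^4 + 262144·x^6 + 262144·x^8) + (1536·x + 14336·x^3 + 49152·x^5 + 65536·x^7)·Dx + (240 + 3008·x^2 + 13824·x^4 + 32768·x^6 + 32768·x^8)·Dx^2 + (96·x + 896·x^3 + 3072·x^5 + 4096·x^7)·Dx^3 + (5 + 72·x^2 + 400·x^4 + 1024·x^6 + 1024·x^8)·Dx^4  (order 4).
h: a_k = 0, -8, 0, 224/3, 0, -2944/15, 0, 137728/315, 0, -219136/189, …
ICs: h(0) = 0, h′(0) = -8, h′′(0) = 0, h′′′(0) = 448.

f: a_k = -2, 0, 16, 0, -64/3, 0, 512/45, 0, -1024/315, 0, …
g: a_k = 0, 4, 0, -16/3, 0, 64/5, 0, -256/7, 0, 1024/9, …
Sym-product of L_f,L_g gives L₀ (≤ ord 4).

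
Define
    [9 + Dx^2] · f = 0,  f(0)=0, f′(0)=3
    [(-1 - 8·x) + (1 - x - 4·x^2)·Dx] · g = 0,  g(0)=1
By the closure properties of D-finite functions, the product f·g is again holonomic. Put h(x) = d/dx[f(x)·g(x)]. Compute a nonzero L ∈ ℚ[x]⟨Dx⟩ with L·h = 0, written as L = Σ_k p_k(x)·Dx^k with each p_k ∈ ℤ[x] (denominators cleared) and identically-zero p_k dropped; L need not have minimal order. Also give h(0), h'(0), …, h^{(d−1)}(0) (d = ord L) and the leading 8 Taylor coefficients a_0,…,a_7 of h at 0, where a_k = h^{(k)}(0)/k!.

L = (-33 - 162·x - 567·x^2 + 648·x^3 + 1296·x^4) + (6 + 66·x + 216·x^2 + 576·x^3)·Dx + (1 - 10·x - 31·x^2 + 72·x^3 + 144·x^4)·Dx^2  (order 2).
h: a_k = 3, 6, 63/2, 90, 2661/8, 18783/20, 236427/80, 587043/70, …
ICs: h(0) = 3, h′(0) = 6.

f: a_k = 0, 3, 0, -9/2, 0, 81/40, 0, -243/560, …
g: a_k = 1, 1, 5, 9, 29, 65, 181, 441, …
f·g: L₀ = L_f ⊗_s L_g, ord ≤ 2·1.
h₀' ⇒ L via d/dx closure of L₀.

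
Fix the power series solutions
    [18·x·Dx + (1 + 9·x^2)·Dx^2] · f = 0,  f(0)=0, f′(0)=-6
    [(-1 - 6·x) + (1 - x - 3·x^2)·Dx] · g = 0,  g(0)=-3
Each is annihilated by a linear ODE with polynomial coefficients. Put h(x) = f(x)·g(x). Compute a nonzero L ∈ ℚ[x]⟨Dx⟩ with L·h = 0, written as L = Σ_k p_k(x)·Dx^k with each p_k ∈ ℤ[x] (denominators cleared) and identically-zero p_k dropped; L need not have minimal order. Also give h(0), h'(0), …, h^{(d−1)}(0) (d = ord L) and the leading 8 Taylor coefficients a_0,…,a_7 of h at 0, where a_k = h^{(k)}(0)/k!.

f: a_k = 0, -6, 0, 18, 0, -486/5, 0, 4374/7, …
g: a_k = -3, -3, -12, -21, -57, -120, -291, -651, …
L₀ := L_f ⊗_s L_g (sym. prod.), ord ≤ 2.
L = (6 + 18·x + 162·x^2) + (2 - 6·x + 36·x^2 + 162·x^3)·Dx + (-1 + x - 6·x^2 + 9·x^3 + 27·x^4)·Dx^2  (order 2).
h: a_k = 0, 18, 18, 18, 72, 2088/5, 3168/5, 414/35, …
ICs: h(0) = 0, h′(0) = 18.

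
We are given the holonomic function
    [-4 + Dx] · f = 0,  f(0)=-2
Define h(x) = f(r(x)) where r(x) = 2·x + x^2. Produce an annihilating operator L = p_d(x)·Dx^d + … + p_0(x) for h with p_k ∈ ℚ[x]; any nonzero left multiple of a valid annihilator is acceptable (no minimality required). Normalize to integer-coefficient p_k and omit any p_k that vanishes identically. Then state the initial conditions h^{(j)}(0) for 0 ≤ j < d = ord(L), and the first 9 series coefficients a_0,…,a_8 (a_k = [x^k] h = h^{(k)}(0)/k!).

f: a_k = -2, -8, -16, -64/3, -64/3, -256/15, -512/45, -2048/315, -1024/315, …
Change of var in L_f (x↦r) gives L₀.
L = (-8 - 8·x) + Dx  (order 1).
h: a_k = -2, -16, -72, -704/3, -1840/3, -6784/5, -118208/45, -1434112/315, -753856/105, …
ICs: h(0) = -2.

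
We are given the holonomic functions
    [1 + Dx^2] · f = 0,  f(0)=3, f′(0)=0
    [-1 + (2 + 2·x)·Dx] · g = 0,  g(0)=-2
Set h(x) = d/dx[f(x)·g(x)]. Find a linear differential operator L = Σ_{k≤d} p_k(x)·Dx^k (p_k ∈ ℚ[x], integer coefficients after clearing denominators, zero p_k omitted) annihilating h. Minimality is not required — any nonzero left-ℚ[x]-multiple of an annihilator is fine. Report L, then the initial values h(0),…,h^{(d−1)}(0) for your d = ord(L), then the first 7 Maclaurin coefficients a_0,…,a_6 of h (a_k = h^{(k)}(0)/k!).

L = (53 + 144·x + 136·x^2 + 64·x^3 + 16·x^4) + (-4 - 36·x - 48·x^2 - 16·x^3)·Dx + (28 + 88·x + 108·x^2 + 64·x^3 + 16·x^4)·Dx^2  (order 2).
h: a_k = -3, 15/2, 27/8, -25/16, -65/128, 349/1280, -2807/15360, …
ICs: h(0) = -3, h′(0) = 15/2.

f: a_k = 3, 0, -3/2, 0, 1/8, 0, -1/240, …
g: a_k = -2, -1, 1/4, -1/8, 5/64, -7/128, 21/512, …
f·g: L₀ = L_f ⊗_s L_g, ord ≤ 2·1.
Derive L from L₀ (diff closure).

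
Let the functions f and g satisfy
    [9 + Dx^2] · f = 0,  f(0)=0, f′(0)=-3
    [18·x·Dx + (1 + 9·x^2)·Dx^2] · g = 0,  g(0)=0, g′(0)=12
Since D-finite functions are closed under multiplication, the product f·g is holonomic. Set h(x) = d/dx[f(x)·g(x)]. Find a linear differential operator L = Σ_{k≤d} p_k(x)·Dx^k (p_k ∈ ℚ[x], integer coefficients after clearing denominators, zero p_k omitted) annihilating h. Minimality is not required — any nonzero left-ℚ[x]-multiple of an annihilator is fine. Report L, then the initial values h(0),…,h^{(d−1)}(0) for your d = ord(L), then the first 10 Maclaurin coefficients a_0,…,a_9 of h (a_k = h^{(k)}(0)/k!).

L = (8910 + 214326·x^2 + 3024621·x^4 + 5668704·x^6 + 6377292·x^8 + 9565938·x^10 + 43046721·x^12) + (5508·x + 207036·x^3 + 1837080·x^5 + 4723920·x^7 + 10628820·x^9 + 19131876·x^11)·Dx + (1080 + 27540·x^2 + 389286·x^4 + 971028·x^6 + 1889568·x^8 + 4251528·x^10 + 9565938·x^12)·Dx^2 + (612·x + 23004·x^3 + 204120·x^5 + 524880·x^7 + 1180980·x^9 + 2125764·x^11)·Dx^3 + (10 + 414·x^2 + 5913·x^4 + 37908·x^6 + 131220·x^8 + 354294·x^10 + 531441·x^12)·Dx^4  (order 4).
h: a_k = 0, -72, 0, 648, 0, -4617, 0, 188082/5, 0, -180754821/560, …
ICs: h(0) = 0, h′(0) = -72, h′′(0) = 0, h′′′(0) = 3888.

f: a_k = 0, -3, 0, 9/2, 0, -81/40, 0, 243/560, 0, -243/4480, …
g: a_k = 0, 12, 0, -36, 0, 972/5, 0, -8748/7, 0, 8748, …
Sym-product of L_f,L_g gives L₀ (≤ ord 4).
Differentiate: ansatz ord ≤ ord L₀ ⇒ L.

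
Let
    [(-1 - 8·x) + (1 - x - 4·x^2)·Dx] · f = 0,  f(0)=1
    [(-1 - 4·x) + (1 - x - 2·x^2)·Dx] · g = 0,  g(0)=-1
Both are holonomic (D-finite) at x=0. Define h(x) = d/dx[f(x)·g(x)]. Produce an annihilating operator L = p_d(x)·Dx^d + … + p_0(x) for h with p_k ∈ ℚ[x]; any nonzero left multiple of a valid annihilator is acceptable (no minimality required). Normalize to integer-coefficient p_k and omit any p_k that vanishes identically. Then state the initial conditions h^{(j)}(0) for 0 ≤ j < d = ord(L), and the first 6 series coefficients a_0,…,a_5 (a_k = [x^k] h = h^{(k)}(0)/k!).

L = (9 + 12·x - 9·x^2 - 272·x^3 - 144·x^4 + 720·x^5 + 640·x^6) + (-1 - 3·x + 24·x^2 + 17·x^3 - 115·x^4 - 66·x^5 + 168·x^6 + 128·x^7)·Dx  (order 1).
h: a_k = -2, -18, -66, -276, -890, -2982, …
ICs: h(0) = -2.

f: a_k = 1, 1, 5, 9, 29, 65, …
g: a_k = -1, -1, -3, -5, -11, -21, …
Sym-product of L_f,L_g gives L₀ (≤ ord 1).
h₀' ⇒ L via d/dx closure of L₀.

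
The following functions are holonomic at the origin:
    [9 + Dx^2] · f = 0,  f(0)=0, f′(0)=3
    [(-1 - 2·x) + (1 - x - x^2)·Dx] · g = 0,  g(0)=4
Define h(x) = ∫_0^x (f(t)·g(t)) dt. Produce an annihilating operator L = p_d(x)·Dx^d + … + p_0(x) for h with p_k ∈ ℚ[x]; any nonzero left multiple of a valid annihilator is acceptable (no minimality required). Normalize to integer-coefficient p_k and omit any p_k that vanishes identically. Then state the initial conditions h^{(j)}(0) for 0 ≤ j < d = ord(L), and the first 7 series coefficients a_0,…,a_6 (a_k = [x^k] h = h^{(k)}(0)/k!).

f: a_k = 0, 3, 0, -9/2, 0, 81/40, 0, …
g: a_k = 4, 4, 8, 12, 20, 32, 52, …
h₀=f·g: eliminate ⇒ L₀, order ≤ 2·1.
h=∫h₀ ⇒ L = L₀·Dx.
L = (-7 + 9·x + 9·x^2)·Dx + (2 + 4·x)·Dx^2 + (-1 + x + x^2)·Dx^3  (order 3).
h: a_k = 0, 0, 6, 4, 3/2, 18/5, 107/20, …
ICs: h(0) = 0, h′(0) = 0, h′′(0) = 12.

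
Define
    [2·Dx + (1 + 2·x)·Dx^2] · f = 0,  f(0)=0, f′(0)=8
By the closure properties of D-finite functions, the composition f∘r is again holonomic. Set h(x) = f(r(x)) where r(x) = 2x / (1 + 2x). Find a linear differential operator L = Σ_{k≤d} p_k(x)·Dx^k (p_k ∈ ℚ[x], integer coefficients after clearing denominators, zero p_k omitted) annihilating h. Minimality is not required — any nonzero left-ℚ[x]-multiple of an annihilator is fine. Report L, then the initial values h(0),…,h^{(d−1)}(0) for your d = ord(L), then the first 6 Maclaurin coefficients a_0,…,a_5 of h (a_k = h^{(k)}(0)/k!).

f: a_k = 0, 8, -8, 32/3, -16, 128/5, …
L₀ from L_f via x↦r, Dx↦r'^{-1}Dx.
L = (8 + 24·x)·Dx + (1 + 8·x + 12·x^2)·Dx^2  (order 2).
h: a_k = 0, 16, -64, 832/3, -1280, 30976/5, …
ICs: h(0) = 0, h′(0) = 16.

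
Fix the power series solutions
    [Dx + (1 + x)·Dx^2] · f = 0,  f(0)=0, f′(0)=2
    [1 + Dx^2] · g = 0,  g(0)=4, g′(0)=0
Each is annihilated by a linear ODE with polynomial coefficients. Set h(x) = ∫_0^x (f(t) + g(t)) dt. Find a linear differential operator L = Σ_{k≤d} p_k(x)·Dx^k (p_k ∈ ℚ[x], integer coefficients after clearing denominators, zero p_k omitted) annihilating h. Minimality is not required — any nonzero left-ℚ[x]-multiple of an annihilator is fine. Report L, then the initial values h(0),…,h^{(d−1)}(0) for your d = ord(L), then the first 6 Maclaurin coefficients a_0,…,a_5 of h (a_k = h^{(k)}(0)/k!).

L = (7 + 2·x + x^2)·Dx^2 + (3 + 5·x + 3·x^2 + x^3)·Dx^3 + (7 + 2·x + x^2)·Dx^4 + (3 + 5·x + 3·x^2 + x^3)·Dx^5  (order 5).
h: a_k = 0, 4, 1, -1, 1/6, -1/15, …
ICs: h(0) = 0, h′(0) = 4, h′′(0) = 2, h′′′(0) = -6, h′′′′(0) = 4.

f: a_k = 0, 2, -1, 2/3, -1/2, 2/5, …
g: a_k = 4, 0, -2, 0, 1/6, 0, …
Weyl lclm of L_f,L_g ⇒ L₀ (ord ≤ 4).
h=∫₀ˣh₀: take L = L₀·Dx.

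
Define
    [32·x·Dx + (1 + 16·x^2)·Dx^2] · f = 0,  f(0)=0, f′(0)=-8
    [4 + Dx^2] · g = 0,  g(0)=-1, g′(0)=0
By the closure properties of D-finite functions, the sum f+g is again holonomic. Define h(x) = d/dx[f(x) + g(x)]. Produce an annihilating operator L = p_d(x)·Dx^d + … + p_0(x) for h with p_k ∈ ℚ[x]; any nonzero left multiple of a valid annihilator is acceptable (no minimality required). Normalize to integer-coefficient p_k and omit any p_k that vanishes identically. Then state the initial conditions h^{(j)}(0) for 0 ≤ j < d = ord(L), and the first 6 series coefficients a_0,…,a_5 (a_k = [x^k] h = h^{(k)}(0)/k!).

f: a_k = 0, -8, 0, 128/3, 0, -2048/5, …
g: a_k = -1, 0, 2, 0, -2/3, 0, …
Weyl lclm of L_f,L_g ⇒ L₀ (ord ≤ 4).
h₀' ⇒ L via d/dx closure of L₀.
L = (-6016·x + 102400·x^3 + 32768·x^5) + (-28 + 1216·x^2 + 27648·x^4 + 16384·x^6)·Dx + (-1504·x + 25600·x^3 + 8192·x^5)·Dx^2 + (-7 + 304·x^2 + 6912·x^4 + 4096·x^6)·Dx^3  (order 3).
h: a_k = -8, 4, 128, -8/3, -2048, 8/15, …
ICs: h(0) = -8, h′(0) = 4, h′′(0) = 256.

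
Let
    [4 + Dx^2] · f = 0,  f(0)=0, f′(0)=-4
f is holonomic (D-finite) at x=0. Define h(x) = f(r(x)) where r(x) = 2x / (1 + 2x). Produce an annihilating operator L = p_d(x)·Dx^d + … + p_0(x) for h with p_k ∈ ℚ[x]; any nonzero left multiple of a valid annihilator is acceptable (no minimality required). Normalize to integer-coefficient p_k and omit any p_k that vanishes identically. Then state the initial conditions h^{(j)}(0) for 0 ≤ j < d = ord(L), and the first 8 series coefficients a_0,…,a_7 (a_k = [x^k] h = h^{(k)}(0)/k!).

f: a_k = 0, -4, 0, 8/3, 0, -8/15, 0, 16/315, …
Change of var in L_f (x↦r) gives L₀.
L = 16 + (4 + 24·x + 48·x^2 + 32·x^3)·Dx + (1 + 8·x + 24·x^2 + 32·x^3 + 16·x^4)·Dx^2  (order 2).
h: a_k = 0, -8, 16, -32/3, -64, 5504/15, -1280, 1131008/315, …
ICs: h(0) = 0, h′(0) = -8.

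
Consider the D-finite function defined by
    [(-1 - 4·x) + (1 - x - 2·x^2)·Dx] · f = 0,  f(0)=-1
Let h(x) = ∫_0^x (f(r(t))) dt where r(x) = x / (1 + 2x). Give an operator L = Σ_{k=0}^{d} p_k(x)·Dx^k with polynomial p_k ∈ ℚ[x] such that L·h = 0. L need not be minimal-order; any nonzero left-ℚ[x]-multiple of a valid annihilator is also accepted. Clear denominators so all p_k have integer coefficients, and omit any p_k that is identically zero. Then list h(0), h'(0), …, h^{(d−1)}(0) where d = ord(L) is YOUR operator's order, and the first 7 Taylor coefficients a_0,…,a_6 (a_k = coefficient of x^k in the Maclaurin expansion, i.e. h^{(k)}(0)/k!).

f: a_k = -1, -1, -3, -5, -11, -21, -43, …
h₀=f(r): pull back L_f along r ⇒ L₀.
h=∫h₀ ⇒ L = L₀·Dx.
L = (-1 - 6·x)·Dx + (1 + 5·x + 6·x^2)·Dx^2  (order 2).
h: a_k = 0, -1, -1/2, -1/3, 3/4, -9/5, 9/2, …
ICs: h(0) = 0, h′(0) = -1.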